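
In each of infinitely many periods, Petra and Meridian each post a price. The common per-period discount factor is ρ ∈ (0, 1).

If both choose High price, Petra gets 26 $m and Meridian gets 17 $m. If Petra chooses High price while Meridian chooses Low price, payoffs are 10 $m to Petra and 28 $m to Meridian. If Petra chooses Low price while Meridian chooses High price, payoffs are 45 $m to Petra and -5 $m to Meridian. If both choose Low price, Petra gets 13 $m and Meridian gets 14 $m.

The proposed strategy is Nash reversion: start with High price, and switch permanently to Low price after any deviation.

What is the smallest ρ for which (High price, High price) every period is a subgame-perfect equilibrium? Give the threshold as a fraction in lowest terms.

For Petra: deviation gain 45−26 = 19, per-period punishment loss 26−13 = 13. IC gives ρ ≥ 19/32.
For Meridian: gain 11, loss 3 per period, so ρ ≥ 11/14.
The tighter constraint is Meridian's, so cooperation needs ρ ≥ 11/14.

11/14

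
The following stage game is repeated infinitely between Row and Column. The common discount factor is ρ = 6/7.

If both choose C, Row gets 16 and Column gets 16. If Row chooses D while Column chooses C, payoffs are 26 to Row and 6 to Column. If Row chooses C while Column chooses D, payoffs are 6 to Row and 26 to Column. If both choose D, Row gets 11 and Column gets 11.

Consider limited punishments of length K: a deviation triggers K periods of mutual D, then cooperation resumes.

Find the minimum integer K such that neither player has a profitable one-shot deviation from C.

IC: ρ(1−ρ^K)/(1−ρ) ≥ (26−16)/(16−11) = 2.
With ρ = 6/7: need 1 − ρ^K ≥ 2·(1−6/7)/(6/7), i.e. ρ^K ≤ 0.6667.
Since (6/7)^2 = 0.7347 and (6/7)^3 = 0.6297, the smallest such K is 3.

3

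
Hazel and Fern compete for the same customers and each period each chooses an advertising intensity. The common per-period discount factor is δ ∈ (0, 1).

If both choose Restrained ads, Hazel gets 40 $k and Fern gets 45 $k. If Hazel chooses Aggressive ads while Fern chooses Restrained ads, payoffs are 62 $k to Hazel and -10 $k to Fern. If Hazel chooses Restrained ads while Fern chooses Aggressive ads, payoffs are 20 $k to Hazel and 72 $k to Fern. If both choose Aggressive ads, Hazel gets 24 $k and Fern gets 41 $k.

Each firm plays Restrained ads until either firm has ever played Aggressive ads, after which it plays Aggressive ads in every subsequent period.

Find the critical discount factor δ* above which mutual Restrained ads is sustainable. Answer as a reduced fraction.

27/31

Hazel: cooperation gives 40 each period; deviation gives 62 once then 24 forever.
  40/(1−δ) ≥ 62 + 24δ/(1−δ) ⇒ δ ≥ 22/38 = 11/19.
Fern: cooperation gives 45 each period; deviation gives 72 once then 41 forever.
  δ ≥ 27/31.
Both must hold, so the binding constraint is Fern's: δ ≥ 27/31.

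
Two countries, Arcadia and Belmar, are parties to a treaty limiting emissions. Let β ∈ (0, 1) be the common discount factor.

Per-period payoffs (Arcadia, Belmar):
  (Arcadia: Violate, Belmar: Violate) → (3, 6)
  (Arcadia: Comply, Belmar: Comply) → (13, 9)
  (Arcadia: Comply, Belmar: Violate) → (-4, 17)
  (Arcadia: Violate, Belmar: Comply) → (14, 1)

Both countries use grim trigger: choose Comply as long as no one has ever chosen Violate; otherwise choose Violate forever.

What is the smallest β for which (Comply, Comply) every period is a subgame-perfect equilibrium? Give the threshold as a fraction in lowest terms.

Arcadia: cooperation gives 13 each period; deviation gives 14 once then 3 forever.
  13/(1−β) ≥ 14 + 3β/(1−β) ⇒ β ≥ 1/11.
Belmar: cooperation gives 9 each period; deviation gives 17 once then 6 forever.
  β ≥ 8/11.
Both must hold, so the binding constraint is Belmar's: β ≥ 8/11.

8/11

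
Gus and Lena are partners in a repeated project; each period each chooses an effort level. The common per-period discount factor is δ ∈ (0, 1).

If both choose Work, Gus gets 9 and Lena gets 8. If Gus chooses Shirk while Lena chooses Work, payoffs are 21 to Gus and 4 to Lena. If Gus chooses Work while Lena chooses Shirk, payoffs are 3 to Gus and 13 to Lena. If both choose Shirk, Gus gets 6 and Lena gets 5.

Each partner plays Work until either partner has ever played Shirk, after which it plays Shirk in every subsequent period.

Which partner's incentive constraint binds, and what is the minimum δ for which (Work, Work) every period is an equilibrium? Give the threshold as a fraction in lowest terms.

Gus's threshold: (21−9)/(21−6) = 4/5.
Lena's threshold: (13−8)/(13−5) = 5/8.
4/5 > 5/8, so Gus binds and δ* = 4/5.

Gus; δ ≥ 4/5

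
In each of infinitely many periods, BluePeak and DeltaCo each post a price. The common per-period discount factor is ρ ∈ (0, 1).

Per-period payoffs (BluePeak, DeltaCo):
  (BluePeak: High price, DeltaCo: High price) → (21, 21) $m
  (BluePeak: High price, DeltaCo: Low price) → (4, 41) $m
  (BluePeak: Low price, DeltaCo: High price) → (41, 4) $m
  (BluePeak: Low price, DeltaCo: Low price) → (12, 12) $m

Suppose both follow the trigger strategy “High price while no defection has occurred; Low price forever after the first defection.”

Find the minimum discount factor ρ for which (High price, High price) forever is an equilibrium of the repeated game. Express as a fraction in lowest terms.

One-period gain from deviating is 41 − 21 = 20. The loss is 21 − 12 = 9 in every subsequent period, with present value 9·ρ/(1−ρ).
Deviation is unprofitable when 9·ρ/(1−ρ) ≥ 20, i.e. ρ/(1−ρ) ≥ 20/9.
Equivalently ρ ≥ 20/(20+9) = 20/29.

20/29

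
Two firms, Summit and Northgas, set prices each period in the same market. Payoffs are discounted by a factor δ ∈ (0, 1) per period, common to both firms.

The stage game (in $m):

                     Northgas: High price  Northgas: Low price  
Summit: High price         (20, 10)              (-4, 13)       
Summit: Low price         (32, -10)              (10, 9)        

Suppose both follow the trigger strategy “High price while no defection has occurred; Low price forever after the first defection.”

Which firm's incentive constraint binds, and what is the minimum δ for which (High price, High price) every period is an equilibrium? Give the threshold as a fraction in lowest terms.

Northgas; δ ≥ 3/4

For Summit: deviation gain 32−20 = 12, per-period punishment loss 20−10 = 10. IC gives δ ≥ 12/22 = 6/11.
For Northgas: gain 3, loss 1 per period, so δ ≥ 3/4.
The tighter constraint is Northgas's, so cooperation needs δ ≥ 3/4.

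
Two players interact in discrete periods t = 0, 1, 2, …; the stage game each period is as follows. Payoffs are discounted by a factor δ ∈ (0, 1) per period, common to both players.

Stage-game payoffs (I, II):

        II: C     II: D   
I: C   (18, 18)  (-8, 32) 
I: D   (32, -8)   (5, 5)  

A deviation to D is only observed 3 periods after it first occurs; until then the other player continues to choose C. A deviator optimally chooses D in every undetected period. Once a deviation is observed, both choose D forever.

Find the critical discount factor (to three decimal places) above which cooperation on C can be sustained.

0.803

A deviator earns 32 for 3 periods, then 5 forever; cooperating earns 18 forever. Multiplying the IC by (1−δ):
18 ≥ 32(1−δ^3) + 5δ^3, so 27·δ^3 ≥ 14 and δ^3 ≥ 14/27.
δ ≥ (14/27)^(1/3) ≈ 0.803.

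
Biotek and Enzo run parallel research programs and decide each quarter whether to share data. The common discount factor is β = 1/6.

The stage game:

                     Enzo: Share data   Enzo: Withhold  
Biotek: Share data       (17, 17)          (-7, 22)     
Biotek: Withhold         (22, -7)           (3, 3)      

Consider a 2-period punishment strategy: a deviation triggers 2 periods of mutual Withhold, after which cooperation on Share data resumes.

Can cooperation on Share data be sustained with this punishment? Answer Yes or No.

No

Comparing payoff streams over the 3 periods until play realigns: cooperate → 17(1+β+…+β^2); deviate → 22 + 3(β+…+β^2).
Cooperation is sustained iff (17−3)(β+…+β^2) ≥ 22−17.
β+…+β^2 = 1/6·(1−(1/6)^2)/(1−1/6) = 0.1944, and (22−17)/(17−3) = 0.3571.
0.1944 < 0.3571, so cooperation is not sustainable.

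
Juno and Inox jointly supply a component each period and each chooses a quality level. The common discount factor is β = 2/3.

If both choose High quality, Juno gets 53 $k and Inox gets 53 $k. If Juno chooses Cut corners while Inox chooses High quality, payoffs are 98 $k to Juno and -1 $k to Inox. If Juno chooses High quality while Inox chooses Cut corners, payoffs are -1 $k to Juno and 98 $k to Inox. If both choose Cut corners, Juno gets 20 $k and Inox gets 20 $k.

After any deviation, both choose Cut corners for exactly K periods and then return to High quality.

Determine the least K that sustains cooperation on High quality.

3

IC: β(1−β^K)/(1−β) ≥ (98−53)/(53−20) = 15/11.
With β = 2/3: need 1 − β^K ≥ 15/11·(1−2/3)/(2/3), i.e. β^K ≤ 0.3182.
Since (2/3)^2 = 0.4444 and (2/3)^3 = 0.2963, the smallest such K is 3.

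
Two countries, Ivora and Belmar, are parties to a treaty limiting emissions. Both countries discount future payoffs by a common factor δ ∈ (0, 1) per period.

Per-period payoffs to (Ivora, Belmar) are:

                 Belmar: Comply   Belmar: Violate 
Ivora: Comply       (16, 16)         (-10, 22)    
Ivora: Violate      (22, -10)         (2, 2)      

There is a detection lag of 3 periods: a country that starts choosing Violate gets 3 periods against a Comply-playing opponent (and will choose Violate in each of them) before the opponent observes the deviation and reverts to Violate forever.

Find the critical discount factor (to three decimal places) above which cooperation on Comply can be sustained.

0.669

Deviating for the 3 undetected periods gains 22−16 = 6 per period over cooperation, then loses 16−2 = 14 per period forever once punishment starts.
Gain: 6(1 + δ + … + δ^2); loss: 14·δ^3/(1−δ).
No profitable deviation ⇔ 6(1−δ^3) ≤ 14·δ^3, i.e. δ^3 ≥ 6/(6+14) = 3/10.
Hence δ ≥ (3/10)^(1/3) ≈ 0.669.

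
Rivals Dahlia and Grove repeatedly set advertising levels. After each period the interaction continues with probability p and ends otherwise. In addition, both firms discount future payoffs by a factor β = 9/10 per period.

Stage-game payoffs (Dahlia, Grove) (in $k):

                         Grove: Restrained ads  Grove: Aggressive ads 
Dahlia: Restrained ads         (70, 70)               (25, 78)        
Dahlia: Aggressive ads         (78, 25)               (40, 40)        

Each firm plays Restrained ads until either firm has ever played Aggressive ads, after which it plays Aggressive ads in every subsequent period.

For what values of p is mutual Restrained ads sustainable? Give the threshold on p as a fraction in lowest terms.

40/171

With continuation probability p and discount β, the effective per-period discount factor is βp.
Grim-trigger IC: βp ≥ (78−70)/(78−40) = 4/19.
So p ≥ (4/19)/(9/10) = 40/171.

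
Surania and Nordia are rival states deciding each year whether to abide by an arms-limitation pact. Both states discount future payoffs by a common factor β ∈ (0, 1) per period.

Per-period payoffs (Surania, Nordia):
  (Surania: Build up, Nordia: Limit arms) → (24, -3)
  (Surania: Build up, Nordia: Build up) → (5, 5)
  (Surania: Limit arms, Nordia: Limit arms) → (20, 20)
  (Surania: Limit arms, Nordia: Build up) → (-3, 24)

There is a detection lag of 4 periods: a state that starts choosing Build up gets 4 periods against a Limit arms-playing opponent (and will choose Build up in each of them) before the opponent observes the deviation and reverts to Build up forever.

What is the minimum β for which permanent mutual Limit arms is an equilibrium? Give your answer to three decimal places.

A deviator earns 24 for 4 periods, then 5 forever; cooperating earns 20 forever. Multiplying the IC by (1−β):
20 ≥ 24(1−β^4) + 5β^4, so 19·β^4 ≥ 4 and β^4 ≥ 4/19.
β ≥ (4/19)^(1/4) ≈ 0.677.

0.677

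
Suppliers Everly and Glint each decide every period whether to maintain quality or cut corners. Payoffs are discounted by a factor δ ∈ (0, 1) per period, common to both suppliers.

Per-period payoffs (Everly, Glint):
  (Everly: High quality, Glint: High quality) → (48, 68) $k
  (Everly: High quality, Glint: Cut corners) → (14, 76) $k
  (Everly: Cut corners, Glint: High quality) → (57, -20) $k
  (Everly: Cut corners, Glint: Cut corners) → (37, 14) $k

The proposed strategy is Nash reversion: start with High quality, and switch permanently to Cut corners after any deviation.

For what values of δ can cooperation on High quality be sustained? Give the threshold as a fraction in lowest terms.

For Everly: deviation gain 57−48 = 9, per-period punishment loss 48−37 = 11. IC gives δ ≥ 9/20.
For Glint: gain 8, loss 54 per period, so δ ≥ 8/62 = 4/31.
The tighter constraint is Everly's, so cooperation needs δ ≥ 9/20.

9/20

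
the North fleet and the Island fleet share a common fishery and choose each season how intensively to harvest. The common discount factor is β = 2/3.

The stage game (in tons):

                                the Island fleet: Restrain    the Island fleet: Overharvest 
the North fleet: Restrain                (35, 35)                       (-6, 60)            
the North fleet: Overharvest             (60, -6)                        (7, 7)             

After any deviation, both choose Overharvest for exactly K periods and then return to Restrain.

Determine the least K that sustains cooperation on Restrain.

2

No profitable deviation requires (35−7)(β+…+β^K) ≥ 60−35, i.e. β+…+β^K ≥ 25/28 ≈ 0.8929.
With β = 2/3, the partial sums are K=1: 0.6667, K=2: 1.1111.
K = 2 is the first length at which the sum reaches 0.8929.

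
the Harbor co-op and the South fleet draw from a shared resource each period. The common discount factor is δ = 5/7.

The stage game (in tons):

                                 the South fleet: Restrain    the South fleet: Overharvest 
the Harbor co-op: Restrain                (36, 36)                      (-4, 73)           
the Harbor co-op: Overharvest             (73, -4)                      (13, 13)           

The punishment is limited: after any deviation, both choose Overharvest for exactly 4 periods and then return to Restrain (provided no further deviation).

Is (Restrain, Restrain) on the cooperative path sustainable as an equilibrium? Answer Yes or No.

Yes

A one-shot deviation gives 73 now, then 13 for 4 periods, then back to 36.
Gain from deviating: (73−36) today; loss: (36−13) in each of the next 4 periods.
No-deviation condition: (36−13)(δ+…+δ^4) ≥ 73−36, i.e. δ+…+δ^4 ≥ 37/23.
At δ = 5/7: δ+…+δ^4 = 1.8492 ≥ 1.6087.
So cooperation is sustainable.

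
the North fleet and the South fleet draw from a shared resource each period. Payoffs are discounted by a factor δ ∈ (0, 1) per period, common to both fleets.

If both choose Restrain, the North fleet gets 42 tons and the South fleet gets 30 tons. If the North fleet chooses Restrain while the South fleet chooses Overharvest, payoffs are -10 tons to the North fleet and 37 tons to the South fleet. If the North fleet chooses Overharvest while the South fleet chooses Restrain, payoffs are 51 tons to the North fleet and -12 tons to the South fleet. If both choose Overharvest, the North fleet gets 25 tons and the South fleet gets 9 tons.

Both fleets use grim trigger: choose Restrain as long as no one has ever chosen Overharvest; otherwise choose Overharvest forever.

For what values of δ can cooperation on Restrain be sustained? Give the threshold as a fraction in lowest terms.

9/26

For the North fleet: deviation gain 51−42 = 9, per-period punishment loss 42−25 = 17. IC gives δ ≥ 9/26.
For the South fleet: gain 7, loss 21 per period, so δ ≥ 7/28 = 1/4.
The tighter constraint is the North fleet's, so cooperation needs δ ≥ 9/26.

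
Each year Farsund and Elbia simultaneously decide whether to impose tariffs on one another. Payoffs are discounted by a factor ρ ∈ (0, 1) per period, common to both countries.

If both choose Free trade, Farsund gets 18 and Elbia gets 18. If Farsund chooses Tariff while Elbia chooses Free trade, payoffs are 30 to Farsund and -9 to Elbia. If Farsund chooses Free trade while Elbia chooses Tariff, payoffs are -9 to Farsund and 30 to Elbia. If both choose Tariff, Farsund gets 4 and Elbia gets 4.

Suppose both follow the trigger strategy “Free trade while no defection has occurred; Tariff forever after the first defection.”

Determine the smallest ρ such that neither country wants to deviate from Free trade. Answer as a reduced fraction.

Under grim trigger the critical discount factor is (T−C)/(T−P) with T = 30, C = 18, P = 4.
ρ* = (30−18)/(30−4) = 12/26 = 6/13.

6/13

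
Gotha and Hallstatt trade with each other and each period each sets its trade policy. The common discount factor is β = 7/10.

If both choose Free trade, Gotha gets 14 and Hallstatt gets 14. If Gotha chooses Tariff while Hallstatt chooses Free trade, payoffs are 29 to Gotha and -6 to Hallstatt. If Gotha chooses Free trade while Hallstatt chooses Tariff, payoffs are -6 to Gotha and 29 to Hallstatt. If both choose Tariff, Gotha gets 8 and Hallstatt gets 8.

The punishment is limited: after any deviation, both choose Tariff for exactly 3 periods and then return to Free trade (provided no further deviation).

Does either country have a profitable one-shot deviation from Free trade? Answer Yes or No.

A one-shot deviation gives 29 now, then 8 for 3 periods, then back to 14.
Gain from deviating: (29−14) today; loss: (14−8) in each of the next 3 periods.
No-deviation condition: (14−8)(β+…+β^3) ≥ 29−14, i.e. β+…+β^3 ≥ 5/2.
At β = 7/10: β+…+β^3 = 1.5330 < 2.5000.
So cooperation is not sustainable.

Yes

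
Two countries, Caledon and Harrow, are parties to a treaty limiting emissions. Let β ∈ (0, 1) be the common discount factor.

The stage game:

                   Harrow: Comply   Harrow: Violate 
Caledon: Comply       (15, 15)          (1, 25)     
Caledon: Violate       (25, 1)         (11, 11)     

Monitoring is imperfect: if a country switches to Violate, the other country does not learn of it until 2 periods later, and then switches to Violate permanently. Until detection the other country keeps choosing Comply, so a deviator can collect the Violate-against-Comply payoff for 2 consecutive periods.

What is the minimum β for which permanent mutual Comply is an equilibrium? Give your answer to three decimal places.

Deviating for the 2 undetected periods gains 25−15 = 10 per period over cooperation, then loses 15−11 = 4 per period forever once punishment starts.
Gain: 10(1 + β + … + β^1); loss: 4·β^2/(1−β).
No profitable deviation ⇔ 10(1−β^2) ≤ 4·β^2, i.e. β^2 ≥ 10/(10+4) = 5/7.
Hence β ≥ (5/7)^(1/2) ≈ 0.845.

0.845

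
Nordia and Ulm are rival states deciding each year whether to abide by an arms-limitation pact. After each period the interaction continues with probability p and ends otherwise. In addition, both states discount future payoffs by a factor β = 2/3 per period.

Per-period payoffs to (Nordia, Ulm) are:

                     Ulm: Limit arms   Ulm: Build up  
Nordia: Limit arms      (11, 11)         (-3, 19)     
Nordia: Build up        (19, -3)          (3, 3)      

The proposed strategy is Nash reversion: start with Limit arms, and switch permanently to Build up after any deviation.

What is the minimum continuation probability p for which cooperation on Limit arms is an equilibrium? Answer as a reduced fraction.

3/4

With continuation probability p and discount β, the effective per-period discount factor is βp.
Grim-trigger IC: βp ≥ (19−11)/(19−3) = 1/2.
So p ≥ (1/2)/(2/3) = 3/4.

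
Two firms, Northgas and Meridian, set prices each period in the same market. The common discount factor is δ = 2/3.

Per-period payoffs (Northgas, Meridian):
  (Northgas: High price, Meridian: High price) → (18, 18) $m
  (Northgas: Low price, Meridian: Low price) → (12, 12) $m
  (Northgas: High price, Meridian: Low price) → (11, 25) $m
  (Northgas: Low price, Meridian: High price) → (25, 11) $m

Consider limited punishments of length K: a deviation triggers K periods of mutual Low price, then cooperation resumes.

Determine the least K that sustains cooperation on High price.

3

No profitable deviation requires (18−12)(δ+…+δ^K) ≥ 25−18, i.e. δ+…+δ^K ≥ 7/6 ≈ 1.1667.
With δ = 2/3, the partial sums are K=1: 0.6667, K=2: 1.1111, K=3: 1.4074.
K = 3 is the first length at which the sum reaches 1.1667.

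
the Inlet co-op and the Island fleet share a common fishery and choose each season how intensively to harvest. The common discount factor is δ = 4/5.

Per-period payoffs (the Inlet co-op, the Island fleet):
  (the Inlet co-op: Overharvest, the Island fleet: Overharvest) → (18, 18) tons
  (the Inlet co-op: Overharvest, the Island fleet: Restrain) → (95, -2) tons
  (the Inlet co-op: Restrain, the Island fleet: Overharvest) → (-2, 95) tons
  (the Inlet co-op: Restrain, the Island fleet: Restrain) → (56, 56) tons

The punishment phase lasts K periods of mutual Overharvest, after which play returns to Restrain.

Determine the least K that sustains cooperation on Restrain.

Need Σ_{k=1}^{K} δ^k ≥ (95−56)/(56−18) = 1.0263 at δ = 4/5.
At K = 1 the sum is 0.8000 < 1.0263; at K = 2 it is 1.4400 ≥ 1.0263.
So the minimum punishment length is K = 2.

2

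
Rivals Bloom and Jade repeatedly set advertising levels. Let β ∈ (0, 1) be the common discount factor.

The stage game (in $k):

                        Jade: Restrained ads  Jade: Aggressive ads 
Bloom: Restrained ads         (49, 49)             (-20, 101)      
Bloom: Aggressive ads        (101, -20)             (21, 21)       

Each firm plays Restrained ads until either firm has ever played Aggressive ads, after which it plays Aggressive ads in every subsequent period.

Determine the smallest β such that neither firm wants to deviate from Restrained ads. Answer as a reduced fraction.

Under grim trigger the critical discount factor is (T−C)/(T−P) with T = 101, C = 49, P = 21.
β* = (101−49)/(101−21) = 52/80 = 13/20.

13/20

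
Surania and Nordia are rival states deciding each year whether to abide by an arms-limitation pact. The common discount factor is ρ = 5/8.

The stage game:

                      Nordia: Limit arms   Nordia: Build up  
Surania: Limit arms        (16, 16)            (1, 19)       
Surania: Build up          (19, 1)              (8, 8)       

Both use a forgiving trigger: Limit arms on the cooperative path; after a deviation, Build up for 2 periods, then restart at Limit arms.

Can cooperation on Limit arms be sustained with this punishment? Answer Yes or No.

A one-shot deviation gives 19 now, then 8 for 2 periods, then back to 16.
Gain from deviating: (19−16) today; loss: (16−8) in each of the next 2 periods.
No-deviation condition: (16−8)(ρ+…+ρ^2) ≥ 19−16, i.e. ρ+…+ρ^2 ≥ 3/8.
At ρ = 5/8: ρ+…+ρ^2 = 1.0156 ≥ 0.3750.
So cooperation is sustainable.

Yes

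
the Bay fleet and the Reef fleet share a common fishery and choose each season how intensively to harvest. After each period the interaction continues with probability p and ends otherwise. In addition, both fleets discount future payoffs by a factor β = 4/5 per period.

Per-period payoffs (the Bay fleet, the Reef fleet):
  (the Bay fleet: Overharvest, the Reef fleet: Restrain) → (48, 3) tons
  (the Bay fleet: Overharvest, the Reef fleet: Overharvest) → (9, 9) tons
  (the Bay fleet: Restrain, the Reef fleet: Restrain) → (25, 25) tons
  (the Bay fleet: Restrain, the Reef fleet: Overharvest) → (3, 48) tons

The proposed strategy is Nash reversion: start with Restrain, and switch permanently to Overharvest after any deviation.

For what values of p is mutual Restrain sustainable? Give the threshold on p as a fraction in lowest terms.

115/156

Expected continuation weight on next period's payoff is β·p = 4/5·p, which plays the role of the discount factor.
Cooperation requires 4/5·p ≥ (48−25)/(48−9) = 23/39, hence p ≥ 115/156.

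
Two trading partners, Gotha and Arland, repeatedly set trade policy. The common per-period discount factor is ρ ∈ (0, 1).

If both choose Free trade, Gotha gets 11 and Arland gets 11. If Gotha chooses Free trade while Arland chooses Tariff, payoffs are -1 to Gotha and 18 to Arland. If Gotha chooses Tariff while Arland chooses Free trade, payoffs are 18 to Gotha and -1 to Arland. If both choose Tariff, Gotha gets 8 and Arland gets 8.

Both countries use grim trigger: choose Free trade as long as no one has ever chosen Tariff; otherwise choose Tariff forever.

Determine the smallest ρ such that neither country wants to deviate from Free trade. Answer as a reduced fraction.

11/(1−ρ) ≥ 18 + 8ρ/(1−ρ)
11 ≥ 18 − 10ρ
ρ ≥ 7/10.

7/10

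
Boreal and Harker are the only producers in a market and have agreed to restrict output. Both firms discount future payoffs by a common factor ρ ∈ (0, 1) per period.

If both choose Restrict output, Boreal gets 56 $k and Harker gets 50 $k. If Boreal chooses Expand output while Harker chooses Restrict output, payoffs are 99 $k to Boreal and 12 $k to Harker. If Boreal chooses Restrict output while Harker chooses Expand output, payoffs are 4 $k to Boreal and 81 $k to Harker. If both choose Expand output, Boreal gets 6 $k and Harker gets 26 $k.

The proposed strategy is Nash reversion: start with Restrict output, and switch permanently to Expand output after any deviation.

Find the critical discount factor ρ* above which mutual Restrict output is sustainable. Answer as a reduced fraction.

31/55

Boreal's threshold: (99−56)/(99−6) = 43/93.
Harker's threshold: (81−50)/(81−26) = 31/55.
43/93 < 31/55, so Harker binds and ρ* = 31/55.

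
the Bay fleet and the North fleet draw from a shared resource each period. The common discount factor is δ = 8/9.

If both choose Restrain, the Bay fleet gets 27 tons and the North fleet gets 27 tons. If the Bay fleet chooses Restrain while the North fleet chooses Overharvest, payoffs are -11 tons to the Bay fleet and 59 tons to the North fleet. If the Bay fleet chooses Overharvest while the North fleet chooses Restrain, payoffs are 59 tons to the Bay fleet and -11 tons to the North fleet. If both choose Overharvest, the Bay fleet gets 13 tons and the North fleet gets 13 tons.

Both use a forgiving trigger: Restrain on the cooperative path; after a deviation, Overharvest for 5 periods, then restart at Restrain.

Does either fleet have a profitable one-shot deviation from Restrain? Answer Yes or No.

A one-shot deviation gives 59 now, then 13 for 5 periods, then back to 27.
Gain from deviating: (59−27) today; loss: (27−13) in each of the next 5 periods.
No-deviation condition: (27−13)(δ+…+δ^5) ≥ 59−27, i.e. δ+…+δ^5 ≥ 16/7.
At δ = 8/9: δ+…+δ^5 = 3.5606 ≥ 2.2857.
So cooperation is sustainable.

No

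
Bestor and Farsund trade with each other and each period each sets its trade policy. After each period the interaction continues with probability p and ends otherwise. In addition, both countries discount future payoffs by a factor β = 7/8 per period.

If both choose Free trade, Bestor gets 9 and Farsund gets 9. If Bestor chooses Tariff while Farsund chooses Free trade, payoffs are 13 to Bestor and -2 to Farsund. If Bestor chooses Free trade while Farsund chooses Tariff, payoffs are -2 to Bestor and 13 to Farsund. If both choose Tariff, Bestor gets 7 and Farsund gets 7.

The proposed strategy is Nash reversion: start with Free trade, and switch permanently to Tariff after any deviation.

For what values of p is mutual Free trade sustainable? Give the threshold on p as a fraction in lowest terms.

Expected continuation weight on next period's payoff is β·p = 7/8·p, which plays the role of the discount factor.
Cooperation requires 7/8·p ≥ (13−9)/(13−7) = 2/3, hence p ≥ 16/21.

16/21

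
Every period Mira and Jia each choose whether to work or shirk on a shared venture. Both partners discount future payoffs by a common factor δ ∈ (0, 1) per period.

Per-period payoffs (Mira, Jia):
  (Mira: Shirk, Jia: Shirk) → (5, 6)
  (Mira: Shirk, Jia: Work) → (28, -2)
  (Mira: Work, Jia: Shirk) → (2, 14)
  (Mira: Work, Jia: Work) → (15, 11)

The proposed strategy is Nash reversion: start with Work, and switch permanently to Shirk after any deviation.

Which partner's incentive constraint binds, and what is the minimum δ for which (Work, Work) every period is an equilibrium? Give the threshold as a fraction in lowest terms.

Mira; δ ≥ 13/23

Mira: cooperation gives 15 each period; deviation gives 28 once then 5 forever.
  15/(1−δ) ≥ 28 + 5δ/(1−δ) ⇒ δ ≥ 13/23.
Jia: cooperation gives 11 each period; deviation gives 14 once then 6 forever.
  δ ≥ 3/8.
Both must hold, so the binding constraint is Mira's: δ ≥ 13/23.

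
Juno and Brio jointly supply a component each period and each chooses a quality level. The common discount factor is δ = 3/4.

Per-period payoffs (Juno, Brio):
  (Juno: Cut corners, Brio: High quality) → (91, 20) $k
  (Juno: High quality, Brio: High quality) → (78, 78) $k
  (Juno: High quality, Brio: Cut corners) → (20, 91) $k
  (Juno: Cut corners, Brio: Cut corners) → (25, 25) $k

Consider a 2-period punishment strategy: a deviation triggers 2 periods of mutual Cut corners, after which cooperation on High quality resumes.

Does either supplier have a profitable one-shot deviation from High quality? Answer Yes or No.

Comparing payoff streams over the 3 periods until play realigns: cooperate → 78(1+δ+…+δ^2); deviate → 91 + 25(δ+…+δ^2).
Cooperation is sustained iff (78−25)(δ+…+δ^2) ≥ 91−78.
δ+…+δ^2 = 3/4·(1−(3/4)^2)/(1−3/4) = 1.3125, and (91−78)/(78−25) = 0.2453.
1.3125 ≥ 0.2453, so cooperation is sustainable.

No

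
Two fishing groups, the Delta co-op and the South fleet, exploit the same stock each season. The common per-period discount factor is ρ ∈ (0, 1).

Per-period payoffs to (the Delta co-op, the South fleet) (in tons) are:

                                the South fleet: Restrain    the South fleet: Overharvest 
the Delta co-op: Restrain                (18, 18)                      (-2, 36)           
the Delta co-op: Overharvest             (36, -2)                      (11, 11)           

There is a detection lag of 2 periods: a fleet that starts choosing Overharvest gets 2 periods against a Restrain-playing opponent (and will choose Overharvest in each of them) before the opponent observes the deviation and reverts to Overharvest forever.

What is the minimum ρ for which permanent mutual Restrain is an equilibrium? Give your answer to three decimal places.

Deviating for the 2 undetected periods gains 36−18 = 18 per period over cooperation, then loses 18−11 = 7 per period forever once punishment starts.
Gain: 18(1 + ρ + … + ρ^1); loss: 7·ρ^2/(1−ρ).
No profitable deviation ⇔ 18(1−ρ^2) ≤ 7·ρ^2, i.e. ρ^2 ≥ 18/(18+7) = 18/25.
Hence ρ ≥ (18/25)^(1/2) ≈ 0.849.

0.849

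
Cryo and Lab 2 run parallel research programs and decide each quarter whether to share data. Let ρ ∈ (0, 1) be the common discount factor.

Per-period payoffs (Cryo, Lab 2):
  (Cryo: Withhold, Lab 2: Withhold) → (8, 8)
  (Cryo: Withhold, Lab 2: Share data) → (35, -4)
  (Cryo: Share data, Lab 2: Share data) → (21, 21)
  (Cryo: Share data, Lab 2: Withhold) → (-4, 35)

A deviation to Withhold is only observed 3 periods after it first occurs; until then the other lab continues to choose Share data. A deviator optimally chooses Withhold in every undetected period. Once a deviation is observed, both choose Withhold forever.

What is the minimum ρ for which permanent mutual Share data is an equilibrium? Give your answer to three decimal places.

0.803

A deviator earns 35 for 3 periods, then 8 forever; cooperating earns 21 forever. Multiplying the IC by (1−ρ):
21 ≥ 35(1−ρ^3) + 8ρ^3, so 27·ρ^3 ≥ 14 and ρ^3 ≥ 14/27.
ρ ≥ (14/27)^(1/3) ≈ 0.803.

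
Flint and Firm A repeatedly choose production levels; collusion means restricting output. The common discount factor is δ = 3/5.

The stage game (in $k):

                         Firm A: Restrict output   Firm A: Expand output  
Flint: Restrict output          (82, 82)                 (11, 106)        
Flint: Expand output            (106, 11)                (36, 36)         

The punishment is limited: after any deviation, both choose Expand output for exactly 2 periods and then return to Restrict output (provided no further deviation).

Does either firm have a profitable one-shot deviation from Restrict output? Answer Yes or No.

No

A one-shot deviation gives 106 now, then 36 for 2 periods, then back to 82.
Gain from deviating: (106−82) today; loss: (82−36) in each of the next 2 periods.
No-deviation condition: (82−36)(δ+…+δ^2) ≥ 106−82, i.e. δ+…+δ^2 ≥ 12/23.
At δ = 3/5: δ+…+δ^2 = 0.9600 ≥ 0.5217.
So cooperation is sustainable.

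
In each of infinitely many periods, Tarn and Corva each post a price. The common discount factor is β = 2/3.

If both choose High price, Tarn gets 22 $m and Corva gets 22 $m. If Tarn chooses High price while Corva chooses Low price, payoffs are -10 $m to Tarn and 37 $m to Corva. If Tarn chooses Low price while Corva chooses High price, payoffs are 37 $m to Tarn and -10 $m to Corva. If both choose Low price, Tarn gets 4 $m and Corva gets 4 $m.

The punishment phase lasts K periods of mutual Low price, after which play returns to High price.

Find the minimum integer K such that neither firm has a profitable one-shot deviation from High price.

2

IC: β(1−β^K)/(1−β) ≥ (37−22)/(22−4) = 5/6.
With β = 2/3: need 1 − β^K ≥ 5/6·(1−2/3)/(2/3), i.e. β^K ≤ 0.5833.
Since (2/3)^1 = 0.6667 and (2/3)^2 = 0.4444, the smallest such K is 2.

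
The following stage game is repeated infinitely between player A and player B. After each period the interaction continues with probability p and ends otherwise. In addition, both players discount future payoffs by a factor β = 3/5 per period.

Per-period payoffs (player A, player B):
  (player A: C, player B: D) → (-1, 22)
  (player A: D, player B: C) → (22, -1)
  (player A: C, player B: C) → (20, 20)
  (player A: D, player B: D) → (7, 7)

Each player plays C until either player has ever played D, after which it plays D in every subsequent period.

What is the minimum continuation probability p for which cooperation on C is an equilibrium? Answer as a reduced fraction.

Expected continuation weight on next period's payoff is β·p = 3/5·p, which plays the role of the discount factor.
Cooperation requires 3/5·p ≥ (22−20)/(22−7) = 2/15, hence p ≥ 2/9.

2/9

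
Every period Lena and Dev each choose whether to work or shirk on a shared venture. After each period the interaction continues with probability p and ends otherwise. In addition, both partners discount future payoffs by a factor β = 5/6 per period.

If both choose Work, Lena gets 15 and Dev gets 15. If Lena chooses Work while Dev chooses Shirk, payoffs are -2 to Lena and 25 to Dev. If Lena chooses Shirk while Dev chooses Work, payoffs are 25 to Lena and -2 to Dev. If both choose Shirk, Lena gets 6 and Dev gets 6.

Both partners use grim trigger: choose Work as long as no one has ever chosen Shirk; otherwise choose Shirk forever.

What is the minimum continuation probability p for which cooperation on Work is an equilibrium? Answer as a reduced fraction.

Expected continuation weight on next period's payoff is β·p = 5/6·p, which plays the role of the discount factor.
Cooperation requires 5/6·p ≥ (25−15)/(25−6) = 10/19, hence p ≥ 12/19.

12/19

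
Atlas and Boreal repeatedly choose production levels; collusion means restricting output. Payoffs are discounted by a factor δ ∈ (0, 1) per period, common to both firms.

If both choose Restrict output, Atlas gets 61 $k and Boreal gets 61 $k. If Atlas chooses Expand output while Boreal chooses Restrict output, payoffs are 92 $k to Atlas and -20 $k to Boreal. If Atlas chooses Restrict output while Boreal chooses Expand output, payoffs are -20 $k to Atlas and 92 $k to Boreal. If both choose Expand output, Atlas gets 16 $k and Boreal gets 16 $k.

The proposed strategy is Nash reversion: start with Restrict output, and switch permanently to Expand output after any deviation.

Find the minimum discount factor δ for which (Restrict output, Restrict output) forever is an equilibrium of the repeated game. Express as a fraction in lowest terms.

31/76

One-period gain from deviating is 92 − 61 = 31. The loss is 61 − 16 = 45 in every subsequent period, with present value 45·δ/(1−δ).
Deviation is unprofitable when 45·δ/(1−δ) ≥ 31, i.e. δ/(1−δ) ≥ 31/45.
Equivalently δ ≥ 31/(31+45) = 31/76.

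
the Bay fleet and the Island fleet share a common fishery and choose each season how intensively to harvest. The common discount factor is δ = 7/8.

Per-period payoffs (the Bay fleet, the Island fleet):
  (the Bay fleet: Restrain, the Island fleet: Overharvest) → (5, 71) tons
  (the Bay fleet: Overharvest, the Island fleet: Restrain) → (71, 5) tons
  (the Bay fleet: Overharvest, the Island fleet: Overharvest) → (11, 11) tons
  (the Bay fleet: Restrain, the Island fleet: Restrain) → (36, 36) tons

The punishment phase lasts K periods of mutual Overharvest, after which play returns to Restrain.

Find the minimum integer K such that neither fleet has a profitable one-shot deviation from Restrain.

Need Σ_{k=1}^{K} δ^k ≥ (71−36)/(36−11) = 1.4000 at δ = 7/8.
At K = 1 the sum is 0.8750 < 1.4000; at K = 2 it is 1.6406 ≥ 1.4000.
So the minimum punishment length is K = 2.

2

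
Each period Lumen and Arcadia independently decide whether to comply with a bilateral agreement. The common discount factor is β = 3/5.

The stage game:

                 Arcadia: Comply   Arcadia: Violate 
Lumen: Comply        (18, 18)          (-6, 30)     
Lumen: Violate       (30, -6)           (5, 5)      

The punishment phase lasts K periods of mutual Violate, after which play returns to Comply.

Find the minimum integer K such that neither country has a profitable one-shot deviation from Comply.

IC: β(1−β^K)/(1−β) ≥ (30−18)/(18−5) = 12/13.
With β = 3/5: need 1 − β^K ≥ 12/13·(1−3/5)/(3/5), i.e. β^K ≤ 0.3846.
Since (3/5)^1 = 0.6000 and (3/5)^2 = 0.3600, the smallest such K is 2.

2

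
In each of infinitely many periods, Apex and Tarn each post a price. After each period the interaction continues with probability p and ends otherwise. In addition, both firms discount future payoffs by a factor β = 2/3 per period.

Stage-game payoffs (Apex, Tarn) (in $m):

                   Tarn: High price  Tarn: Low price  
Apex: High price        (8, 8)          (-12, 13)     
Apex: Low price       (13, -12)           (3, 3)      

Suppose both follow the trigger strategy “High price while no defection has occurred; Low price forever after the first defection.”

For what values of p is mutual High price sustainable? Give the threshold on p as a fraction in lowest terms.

3/4

With continuation probability p and discount β, the effective per-period discount factor is βp.
Grim-trigger IC: βp ≥ (13−8)/(13−3) = 1/2.
So p ≥ (1/2)/(2/3) = 3/4.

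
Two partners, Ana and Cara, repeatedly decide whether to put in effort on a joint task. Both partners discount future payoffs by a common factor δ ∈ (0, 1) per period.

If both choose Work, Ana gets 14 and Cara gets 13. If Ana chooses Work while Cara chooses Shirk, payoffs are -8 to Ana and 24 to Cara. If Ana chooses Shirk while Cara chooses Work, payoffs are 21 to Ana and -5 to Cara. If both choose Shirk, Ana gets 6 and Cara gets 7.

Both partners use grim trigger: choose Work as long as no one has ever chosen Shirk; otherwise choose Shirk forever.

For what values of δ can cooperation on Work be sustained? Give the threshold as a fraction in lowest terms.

For Ana: deviation gain 21−14 = 7, per-period punishment loss 14−6 = 8. IC gives δ ≥ 7/15.
For Cara: gain 11, loss 6 per period, so δ ≥ 11/17.
The tighter constraint is Cara's, so cooperation needs δ ≥ 11/17.

11/17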